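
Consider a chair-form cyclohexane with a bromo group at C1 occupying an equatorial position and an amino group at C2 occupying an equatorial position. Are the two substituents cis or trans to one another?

trans

C1 and C2 have opposite parity, so their axial bonds point in opposite directions.
With opposite-parity carbons, two substituents on the same face are one axial and one equatorial; opposite faces give both axial or both equatorial.
Here the groups are equatorial/equatorial → opposite face → trans.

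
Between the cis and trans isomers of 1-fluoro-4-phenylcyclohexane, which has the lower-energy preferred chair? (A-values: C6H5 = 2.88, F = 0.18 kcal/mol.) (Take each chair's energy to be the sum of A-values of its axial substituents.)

trans

At 1,4 positions (parity opposite): cis → (a,e or e,a); trans → (e,e or a,a).
Best chair for cis: E = 0.18 kcal/mol; best chair for trans: E = 0.00 kcal/mol.
The trans isomer is lower by 0.18 kcal/mol.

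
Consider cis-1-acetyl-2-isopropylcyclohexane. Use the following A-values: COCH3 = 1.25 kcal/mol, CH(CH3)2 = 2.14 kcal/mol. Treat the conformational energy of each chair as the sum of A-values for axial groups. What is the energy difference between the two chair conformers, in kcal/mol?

0.89 kcal/mol

C1 and C2 have opposite parity, so for the cis isomer the two substituents are one axial and one equatorial in each chair.
Chair I (acetyl axial, isopropyl equatorial): E = 1.25 kcal/mol.
Chair II (acetyl equatorial, isopropyl axial): E = 2.14 kcal/mol.
ΔE = 2.14 − 1.25 = 0.89 kcal/mol; chair I is more stable.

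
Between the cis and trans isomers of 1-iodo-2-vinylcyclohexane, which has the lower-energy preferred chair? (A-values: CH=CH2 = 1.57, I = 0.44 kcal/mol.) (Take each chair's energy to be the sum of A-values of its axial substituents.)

At 1,2 positions (parity opposite): cis → (a,e or e,a); trans → (e,e or a,a).
Best chair for cis: E = 0.44 kcal/mol; best chair for trans: E = 0.00 kcal/mol.
The trans isomer is lower by 0.44 kcal/mol.

trans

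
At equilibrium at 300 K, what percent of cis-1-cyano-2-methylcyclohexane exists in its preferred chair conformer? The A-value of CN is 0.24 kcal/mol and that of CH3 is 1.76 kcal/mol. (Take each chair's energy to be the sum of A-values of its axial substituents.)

C1 and C2 have opposite parity, so for the cis isomer the two substituents are one axial and one equatorial in each chair.
Chair I (cyano axial, methyl equatorial): E = 0.24 kcal/mol; chair II (cyano equatorial, methyl axial): E = 1.76 kcal/mol.
ΔG = 1.52 kcal/mol between the two chairs.
K = exp(ΔG/RT) with R = 1.987×10⁻³ kcal mol⁻¹ K⁻¹ and T = 300 K gives K ≈ 12.8.
Fraction in the lower-energy chair = K/(K+1) = 92.8%.

92.8%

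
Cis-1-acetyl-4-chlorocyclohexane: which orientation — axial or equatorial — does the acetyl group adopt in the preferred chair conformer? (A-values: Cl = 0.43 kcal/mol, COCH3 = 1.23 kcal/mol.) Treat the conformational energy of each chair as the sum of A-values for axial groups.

C1 and C4 have opposite parity, so for the cis isomer the two substituents are one axial and one equatorial in each chair.
Chair I (chloro axial, acetyl equatorial): E = 0.43 kcal/mol.
Chair II (chloro equatorial, acetyl axial): E = 1.23 kcal/mol.
Chair I is the more stable (lower-energy) conformer, and in that chair the acetyl group is equatorial.

equatorial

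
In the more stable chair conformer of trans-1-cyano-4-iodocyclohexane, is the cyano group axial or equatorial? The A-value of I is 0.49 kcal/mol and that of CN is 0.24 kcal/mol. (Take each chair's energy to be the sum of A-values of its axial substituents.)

C1 and C4 have opposite parity, so for the trans isomer the two substituents are e,e in one chair and a,a in the other.
Chair I (iodo axial, cyano axial): E = 0.73 kcal/mol.
Chair II (iodo equatorial, cyano equatorial): E = 0.00 kcal/mol.
Chair II is the more stable (lower-energy) conformer, and in that chair the cyano group is equatorial.

equatorial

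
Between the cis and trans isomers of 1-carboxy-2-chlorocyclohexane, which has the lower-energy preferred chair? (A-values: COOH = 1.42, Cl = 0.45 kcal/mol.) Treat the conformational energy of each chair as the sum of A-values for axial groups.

At 1,2 positions (parity opposite): cis → (a,e or e,a); trans → (e,e or a,a).
Best chair for cis: E = 0.45 kcal/mol; best chair for trans: E = 0.00 kcal/mol.
The trans isomer is lower by 0.45 kcal/mol.

trans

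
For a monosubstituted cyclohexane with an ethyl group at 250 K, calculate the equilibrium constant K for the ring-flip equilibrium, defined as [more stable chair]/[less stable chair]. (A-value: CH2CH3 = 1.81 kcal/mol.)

One chair has the ethyl group axial (E = 1.81 kcal/mol) and the other has it equatorial (E = 0).
ΔG = 1.81 kcal/mol between the two chairs.
K = exp(ΔG/RT) with R = 1.987×10⁻³ kcal mol⁻¹ K⁻¹ and T = 250 K gives K ≈ 38.2.

K ≈ 38.2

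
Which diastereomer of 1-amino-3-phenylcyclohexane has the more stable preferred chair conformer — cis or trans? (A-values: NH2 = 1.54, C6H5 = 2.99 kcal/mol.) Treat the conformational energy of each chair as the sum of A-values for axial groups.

cis

At 1,3 positions (parity same): cis → (e,e or a,a); trans → (a,e or e,a).
Best chair for cis: E = 0.00 kcal/mol; best chair for trans: E = 1.54 kcal/mol.
The cis isomer is lower by 1.54 kcal/mol.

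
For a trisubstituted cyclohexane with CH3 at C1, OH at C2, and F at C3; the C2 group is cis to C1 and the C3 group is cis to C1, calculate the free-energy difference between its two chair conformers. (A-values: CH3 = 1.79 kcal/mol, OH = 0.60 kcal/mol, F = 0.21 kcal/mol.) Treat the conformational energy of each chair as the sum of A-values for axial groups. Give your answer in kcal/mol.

Chair I (methyl axial, hydroxyl equatorial, fluoro axial): E = 2.00 kcal/mol.
Chair II (methyl equatorial, hydroxyl axial, fluoro equatorial): E = 0.60 kcal/mol.
ΔE = 2.00 − 0.60 = 1.40 kcal/mol; chair II is more stable.

1.40 kcal/mol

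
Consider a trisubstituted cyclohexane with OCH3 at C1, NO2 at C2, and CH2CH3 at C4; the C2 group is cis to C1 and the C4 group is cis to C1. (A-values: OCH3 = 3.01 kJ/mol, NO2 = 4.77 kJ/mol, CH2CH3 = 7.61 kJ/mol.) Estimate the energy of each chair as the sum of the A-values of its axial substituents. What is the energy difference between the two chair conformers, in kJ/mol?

9.37 kJ/mol

Chair I (methoxy axial, nitro equatorial, ethyl equatorial): E = 3.01 kJ/mol.
Chair II (methoxy equatorial, nitro axial, ethyl axial): E = 12.38 kJ/mol.
ΔE = 12.38 − 3.01 = 9.37 kJ/mol; chair I is more stable.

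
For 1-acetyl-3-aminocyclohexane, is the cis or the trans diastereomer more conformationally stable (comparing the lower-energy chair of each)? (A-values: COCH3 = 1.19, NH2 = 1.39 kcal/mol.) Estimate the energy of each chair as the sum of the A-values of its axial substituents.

cis

At 1,3 positions (parity same): cis → (e,e or a,a); trans → (a,e or e,a).
Best chair for cis: E = 0.00 kcal/mol; best chair for trans: E = 1.19 kcal/mol.
The cis isomer is lower by 1.19 kcal/mol.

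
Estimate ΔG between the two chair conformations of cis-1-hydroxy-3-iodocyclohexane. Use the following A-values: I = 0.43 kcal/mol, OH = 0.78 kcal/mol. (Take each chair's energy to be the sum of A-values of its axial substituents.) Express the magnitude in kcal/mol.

1.21 kcal/mol

C1 and C3 have the same parity, so for the cis isomer the two substituents are e,e in one chair and a,a in the other.
Chair I (iodo axial, hydroxyl axial): E = 1.21 kcal/mol.
Chair II (iodo equatorial, hydroxyl equatorial): E = 0.00 kcal/mol.
ΔE = 1.21 − 0.00 = 1.21 kcal/mol; chair II is more stable.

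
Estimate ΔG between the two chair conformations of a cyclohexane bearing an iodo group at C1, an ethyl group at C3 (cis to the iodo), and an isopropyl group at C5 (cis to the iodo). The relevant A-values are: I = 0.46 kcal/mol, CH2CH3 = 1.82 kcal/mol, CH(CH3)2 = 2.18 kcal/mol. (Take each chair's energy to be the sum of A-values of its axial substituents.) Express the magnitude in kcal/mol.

4.46 kcal/mol

Chair I (iodo axial, ethyl axial, isopropyl axial): E = 4.46 kcal/mol.
Chair II (iodo equatorial, ethyl equatorial, isopropyl equatorial): E = 0.00 kcal/mol.
ΔE = 4.46 − 0.00 = 4.46 kcal/mol; chair II is more stable.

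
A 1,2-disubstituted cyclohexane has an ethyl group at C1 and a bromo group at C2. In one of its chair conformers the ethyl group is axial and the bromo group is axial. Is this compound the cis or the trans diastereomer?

C1 and C2 have opposite parity, so their axial bonds point in opposite directions.
With opposite-parity carbons, two substituents on the same face are one axial and one equatorial; opposite faces give both axial or both equatorial.
Here the groups are axial/axial → opposite face → trans.

trans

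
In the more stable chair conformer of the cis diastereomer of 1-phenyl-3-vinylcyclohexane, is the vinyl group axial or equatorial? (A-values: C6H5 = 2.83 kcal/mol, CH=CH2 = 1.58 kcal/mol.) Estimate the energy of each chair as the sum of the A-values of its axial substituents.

equatorial

C1 and C3 have the same parity, so for the cis isomer the two substituents are e,e in one chair and a,a in the other.
Chair I (phenyl axial, vinyl axial): E = 4.41 kcal/mol.
Chair II (phenyl equatorial, vinyl equatorial): E = 0.00 kcal/mol.
Chair II is the more stable (lower-energy) conformer, and in that chair the vinyl group is equatorial.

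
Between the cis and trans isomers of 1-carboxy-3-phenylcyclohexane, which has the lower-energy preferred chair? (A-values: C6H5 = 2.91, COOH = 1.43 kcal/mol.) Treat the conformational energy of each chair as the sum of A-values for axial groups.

At 1,3 positions (parity same): cis → (e,e or a,a); trans → (a,e or e,a).
Best chair for cis: E = 0.00 kcal/mol; best chair for trans: E = 1.43 kcal/mol.
The cis isomer is lower by 1.43 kcal/mol.

cis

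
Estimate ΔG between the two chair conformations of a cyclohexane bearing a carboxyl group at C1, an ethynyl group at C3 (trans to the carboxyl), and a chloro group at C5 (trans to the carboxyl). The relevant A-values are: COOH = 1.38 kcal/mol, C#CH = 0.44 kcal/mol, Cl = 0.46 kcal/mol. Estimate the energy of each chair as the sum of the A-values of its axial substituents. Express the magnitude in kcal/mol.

Chair I (carboxyl axial, ethynyl equatorial, chloro equatorial): E = 1.38 kcal/mol.
Chair II (carboxyl equatorial, ethynyl axial, chloro axial): E = 0.90 kcal/mol.
ΔE = 1.38 − 0.90 = 0.48 kcal/mol; chair II is more stable.

0.48 kcal/mol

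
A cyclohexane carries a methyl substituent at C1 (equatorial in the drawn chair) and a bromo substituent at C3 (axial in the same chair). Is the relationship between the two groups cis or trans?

trans

C1 and C3 have the same parity, so their axial bonds point in the same direction.
With same-parity carbons, two substituents on the same face are both axial or both equatorial; opposite faces give one of each.
Here the groups are equatorial/axial → opposite face → trans.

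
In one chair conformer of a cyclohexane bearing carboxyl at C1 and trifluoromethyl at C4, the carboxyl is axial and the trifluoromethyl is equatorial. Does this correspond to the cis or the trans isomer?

C1 and C4 have opposite parity, so their axial bonds point in opposite directions.
With opposite-parity carbons, two substituents on the same face are one axial and one equatorial; opposite faces give both axial or both equatorial.
Here the groups are axial/equatorial → same face → cis.

cis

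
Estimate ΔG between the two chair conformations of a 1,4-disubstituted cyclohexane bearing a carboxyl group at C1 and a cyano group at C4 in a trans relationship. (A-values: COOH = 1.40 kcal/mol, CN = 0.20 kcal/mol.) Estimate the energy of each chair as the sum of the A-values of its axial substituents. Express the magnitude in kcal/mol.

C1 and C4 have opposite parity, so for the trans isomer the two substituents are e,e in one chair and a,a in the other.
Chair I (carboxyl axial, cyano axial): E = 1.60 kcal/mol.
Chair II (carboxyl equatorial, cyano equatorial): E = 0.00 kcal/mol.
ΔE = 1.60 − 0.00 = 1.60 kcal/mol; chair II is more stable.

1.60 kcal/mol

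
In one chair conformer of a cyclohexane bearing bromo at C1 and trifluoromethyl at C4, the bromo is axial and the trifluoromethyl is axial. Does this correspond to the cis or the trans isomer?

trans

C1 and C4 have opposite parity, so their axial bonds point in opposite directions.
With opposite-parity carbons, two substituents on the same face are one axial and one equatorial; opposite faces give both axial or both equatorial.
Here the groups are axial/axial → opposite face → trans.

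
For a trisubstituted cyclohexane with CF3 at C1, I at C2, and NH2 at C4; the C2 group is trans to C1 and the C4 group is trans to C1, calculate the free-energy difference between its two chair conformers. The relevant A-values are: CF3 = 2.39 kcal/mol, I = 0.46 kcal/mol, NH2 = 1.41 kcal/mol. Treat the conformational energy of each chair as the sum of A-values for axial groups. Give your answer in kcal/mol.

Chair I (trifluoromethyl axial, iodo axial, amino axial): E = 4.26 kcal/mol.
Chair II (trifluoromethyl equatorial, iodo equatorial, amino equatorial): E = 0.00 kcal/mol.
ΔE = 4.26 − 0.00 = 4.26 kcal/mol; chair II is more stable.

4.26 kcal/mol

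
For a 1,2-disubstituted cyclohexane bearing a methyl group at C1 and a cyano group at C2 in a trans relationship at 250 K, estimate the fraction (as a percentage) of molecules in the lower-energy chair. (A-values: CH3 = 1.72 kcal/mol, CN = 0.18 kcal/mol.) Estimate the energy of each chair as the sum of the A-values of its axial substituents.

C1 and C2 have opposite parity, so for the trans isomer the two substituents are e,e in one chair and a,a in the other.
Chair I (methyl axial, cyano axial): E = 1.90 kcal/mol; chair II (methyl equatorial, cyano equatorial): E = 0.00 kcal/mol.
ΔG = 1.90 kcal/mol between the two chairs.
K = exp(ΔG/RT) with R = 1.987×10⁻³ kcal mol⁻¹ K⁻¹ and T = 250 K gives K ≈ 45.8.
Fraction in the lower-energy chair = K/(K+1) = 97.9%.

97.9%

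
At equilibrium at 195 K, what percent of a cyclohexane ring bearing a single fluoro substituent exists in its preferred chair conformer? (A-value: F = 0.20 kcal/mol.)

One chair has the fluoro group axial (E = 0.20 kcal/mol) and the other has it equatorial (E = 0).
ΔG = 0.20 kcal/mol between the two chairs.
K = exp(ΔG/RT) with R = 1.987×10⁻³ kcal mol⁻¹ K⁻¹ and T = 195 K gives K ≈ 1.68.
Fraction in the lower-energy chair = K/(K+1) = 62.6%.

62.6%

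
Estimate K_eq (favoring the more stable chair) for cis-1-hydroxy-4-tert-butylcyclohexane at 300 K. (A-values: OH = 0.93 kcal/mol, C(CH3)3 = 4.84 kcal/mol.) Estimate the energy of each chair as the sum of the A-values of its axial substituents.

K ≈ 706

C1 and C4 have opposite parity, so for the cis isomer the two substituents are one axial and one equatorial in each chair.
Chair I (hydroxyl axial, tert-butyl equatorial): E = 0.93 kcal/mol; chair II (hydroxyl equatorial, tert-butyl axial): E = 4.84 kcal/mol.
ΔG = 3.91 kcal/mol between the two chairs.
K = exp(ΔG/RT) with R = 1.987×10⁻³ kcal mol⁻¹ K⁻¹ and T = 300 K gives K ≈ 706.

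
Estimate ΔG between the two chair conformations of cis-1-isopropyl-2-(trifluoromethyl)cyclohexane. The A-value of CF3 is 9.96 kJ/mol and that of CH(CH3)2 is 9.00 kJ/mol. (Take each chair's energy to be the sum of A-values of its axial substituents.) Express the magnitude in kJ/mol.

C1 and C2 have opposite parity, so for the cis isomer the two substituents are one axial and one equatorial in each chair.
Chair I (trifluoromethyl axial, isopropyl equatorial): E = 9.96 kJ/mol.
Chair II (trifluoromethyl equatorial, isopropyl axial): E = 9.00 kJ/mol.
ΔE = 9.96 − 9.00 = 0.96 kJ/mol; chair II is more stable.

0.96 kJ/mol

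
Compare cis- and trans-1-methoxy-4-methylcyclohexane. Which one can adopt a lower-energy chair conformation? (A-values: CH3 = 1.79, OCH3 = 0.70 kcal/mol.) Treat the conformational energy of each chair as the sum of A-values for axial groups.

trans

At 1,4 positions (parity opposite): cis → (a,e or e,a); trans → (e,e or a,a).
Best chair for cis: E = 0.70 kcal/mol; best chair for trans: E = 0.00 kcal/mol.
The trans isomer is lower by 0.70 kcal/mol.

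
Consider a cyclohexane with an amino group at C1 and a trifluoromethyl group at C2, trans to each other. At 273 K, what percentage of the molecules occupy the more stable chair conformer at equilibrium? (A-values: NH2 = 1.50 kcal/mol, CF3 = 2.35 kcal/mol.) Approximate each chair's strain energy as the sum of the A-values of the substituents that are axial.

C1 and C2 have opposite parity, so for the trans isomer the two substituents are e,e in one chair and a,a in the other.
Chair I (amino axial, trifluoromethyl axial): E = 3.85 kcal/mol; chair II (amino equatorial, trifluoromethyl equatorial): E = 0.00 kcal/mol.
ΔG = 3.85 kcal/mol between the two chairs.
K = exp(ΔG/RT) with R = 1.987×10⁻³ kcal mol⁻¹ K⁻¹ and T = 273 K gives K ≈ 1.21e+03.
Fraction in the lower-energy chair = K/(K+1) = 99.9%.

99.9%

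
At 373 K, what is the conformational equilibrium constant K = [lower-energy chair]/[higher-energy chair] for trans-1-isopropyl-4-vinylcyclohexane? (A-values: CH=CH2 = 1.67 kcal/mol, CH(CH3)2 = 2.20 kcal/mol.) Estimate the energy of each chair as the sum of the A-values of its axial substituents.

C1 and C4 have opposite parity, so for the trans isomer the two substituents are e,e in one chair and a,a in the other.
Chair I (vinyl axial, isopropyl axial): E = 3.87 kcal/mol; chair II (vinyl equatorial, isopropyl equatorial): E = 0.00 kcal/mol.
ΔG = 3.87 kcal/mol between the two chairs.
K = exp(ΔG/RT) with R = 1.987×10⁻³ kcal mol⁻¹ K⁻¹ and T = 373 K gives K ≈ 185.

K ≈ 185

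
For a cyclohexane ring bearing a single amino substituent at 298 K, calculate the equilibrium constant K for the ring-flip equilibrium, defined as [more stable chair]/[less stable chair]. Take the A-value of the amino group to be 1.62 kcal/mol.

One chair has the amino group axial (E = 1.62 kcal/mol) and the other has it equatorial (E = 0).
ΔG = 1.62 kcal/mol between the two chairs.
K = exp(ΔG/RT) with R = 1.987×10⁻³ kcal mol⁻¹ K⁻¹ and T = 298 K gives K ≈ 15.4.

K ≈ 15.4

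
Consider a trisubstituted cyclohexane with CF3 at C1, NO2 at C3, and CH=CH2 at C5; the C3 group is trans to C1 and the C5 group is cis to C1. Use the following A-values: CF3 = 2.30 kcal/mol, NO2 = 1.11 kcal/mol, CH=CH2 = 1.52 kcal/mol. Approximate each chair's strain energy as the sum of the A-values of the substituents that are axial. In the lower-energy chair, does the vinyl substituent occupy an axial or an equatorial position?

Chair I (trifluoromethyl axial, nitro equatorial, vinyl axial): E = 3.82 kcal/mol.
Chair II (trifluoromethyl equatorial, nitro axial, vinyl equatorial): E = 1.11 kcal/mol.
Chair II is the more stable (lower-energy) conformer, and in that chair the vinyl group is equatorial.

equatorial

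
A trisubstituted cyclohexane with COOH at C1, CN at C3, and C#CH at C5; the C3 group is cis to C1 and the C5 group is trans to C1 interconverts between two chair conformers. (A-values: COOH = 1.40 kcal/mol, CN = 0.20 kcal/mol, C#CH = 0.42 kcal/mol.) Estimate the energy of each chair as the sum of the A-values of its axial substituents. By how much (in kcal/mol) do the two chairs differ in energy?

Chair I (carboxyl axial, cyano axial, ethynyl equatorial): E = 1.60 kcal/mol.
Chair II (carboxyl equatorial, cyano equatorial, ethynyl axial): E = 0.42 kcal/mol.
ΔE = 1.60 − 0.42 = 1.18 kcal/mol; chair II is more stable.

1.18 kcal/mol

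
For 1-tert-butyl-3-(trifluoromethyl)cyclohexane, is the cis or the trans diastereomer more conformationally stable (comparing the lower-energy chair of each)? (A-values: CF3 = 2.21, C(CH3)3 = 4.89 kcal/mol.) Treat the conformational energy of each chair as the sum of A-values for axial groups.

At 1,3 positions (parity same): cis → (e,e or a,a); trans → (a,e or e,a).
Best chair for cis: E = 0.00 kcal/mol; best chair for trans: E = 2.21 kcal/mol.
The cis isomer is lower by 2.21 kcal/mol.

cis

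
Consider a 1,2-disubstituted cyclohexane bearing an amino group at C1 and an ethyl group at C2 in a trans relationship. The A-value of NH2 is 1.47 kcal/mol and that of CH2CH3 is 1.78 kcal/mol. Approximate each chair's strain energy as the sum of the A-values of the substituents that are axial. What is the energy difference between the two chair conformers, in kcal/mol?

C1 and C2 have opposite parity, so for the trans isomer the two substituents are e,e in one chair and a,a in the other.
Chair I (amino axial, ethyl axial): E = 3.25 kcal/mol.
Chair II (amino equatorial, ethyl equatorial): E = 0.00 kcal/mol.
ΔE = 3.25 − 0.00 = 3.25 kcal/mol; chair II is more stable.

3.25 kcal/mol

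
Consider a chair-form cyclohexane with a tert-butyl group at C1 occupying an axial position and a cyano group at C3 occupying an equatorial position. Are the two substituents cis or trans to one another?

trans

C1 and C3 have the same parity, so their axial bonds point in the same direction.
With same-parity carbons, two substituents on the same face are both axial or both equatorial; opposite faces give one of each.
Here the groups are axial/equatorial → opposite face → trans.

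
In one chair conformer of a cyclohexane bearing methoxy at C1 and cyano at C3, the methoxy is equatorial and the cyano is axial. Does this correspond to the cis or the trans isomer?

trans

C1 and C3 have the same parity, so their axial bonds point in the same direction.
With same-parity carbons, two substituents on the same face are both axial or both equatorial; opposite faces give one of each.
Here the groups are equatorial/axial → opposite face → trans.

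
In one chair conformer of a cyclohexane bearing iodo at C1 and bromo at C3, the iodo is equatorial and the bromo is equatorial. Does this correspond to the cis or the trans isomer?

C1 and C3 have the same parity, so their axial bonds point in the same direction.
With same-parity carbons, two substituents on the same face are both axial or both equatorial; opposite faces give one of each.
Here the groups are equatorial/equatorial → same face → cis.

cis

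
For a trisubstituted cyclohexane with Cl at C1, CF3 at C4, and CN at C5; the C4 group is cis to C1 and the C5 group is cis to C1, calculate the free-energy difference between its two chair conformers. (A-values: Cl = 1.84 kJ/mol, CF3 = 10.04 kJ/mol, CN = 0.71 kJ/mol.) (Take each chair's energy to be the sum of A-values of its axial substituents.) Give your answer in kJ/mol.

Chair I (chloro axial, trifluoromethyl equatorial, cyano axial): E = 2.55 kJ/mol.
Chair II (chloro equatorial, trifluoromethyl axial, cyano equatorial): E = 10.04 kJ/mol.
ΔE = 10.04 − 2.55 = 7.49 kJ/mol; chair I is more stable.

7.49 kJ/mol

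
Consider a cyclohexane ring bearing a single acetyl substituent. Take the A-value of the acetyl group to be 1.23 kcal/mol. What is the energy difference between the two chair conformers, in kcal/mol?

A monosubstituted cyclohexane has one chair with the acetyl group axial (E = A = 1.23 kcal/mol) and one with it equatorial (E = 0).
ΔE = 1.23 − 0 = 1.23 kcal/mol.

1.23 kcal/mol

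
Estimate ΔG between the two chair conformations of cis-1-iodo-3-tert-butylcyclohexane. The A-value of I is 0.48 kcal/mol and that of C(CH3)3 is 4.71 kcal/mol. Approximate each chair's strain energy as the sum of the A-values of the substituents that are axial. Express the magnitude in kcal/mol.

C1 and C3 have the same parity, so for the cis isomer the two substituents are e,e in one chair and a,a in the other.
Chair I (iodo axial, tert-butyl axial): E = 5.19 kcal/mol.
Chair II (iodo equatorial, tert-butyl equatorial): E = 0.00 kcal/mol.
ΔE = 5.19 − 0.00 = 5.19 kcal/mol; chair II is more stable.

5.19 kcal/mol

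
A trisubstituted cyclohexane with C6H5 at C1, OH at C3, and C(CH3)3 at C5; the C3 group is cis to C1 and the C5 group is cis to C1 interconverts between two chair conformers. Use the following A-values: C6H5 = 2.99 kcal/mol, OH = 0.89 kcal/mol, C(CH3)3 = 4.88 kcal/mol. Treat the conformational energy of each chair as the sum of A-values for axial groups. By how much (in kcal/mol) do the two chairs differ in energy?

8.76 kcal/mol

Chair I (phenyl axial, hydroxyl axial, tert-butyl axial): E = 8.76 kcal/mol.
Chair II (phenyl equatorial, hydroxyl equatorial, tert-butyl equatorial): E = 0.00 kcal/mol.
ΔE = 8.76 − 0.00 = 8.76 kcal/mol; chair II is more stable.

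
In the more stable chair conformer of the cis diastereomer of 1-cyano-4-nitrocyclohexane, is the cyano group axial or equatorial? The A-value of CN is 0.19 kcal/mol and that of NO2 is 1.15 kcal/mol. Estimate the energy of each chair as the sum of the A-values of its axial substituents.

axial

C1 and C4 have opposite parity, so for the cis isomer the two substituents are one axial and one equatorial in each chair.
Chair I (cyano axial, nitro equatorial): E = 0.19 kcal/mol.
Chair II (cyano equatorial, nitro axial): E = 1.15 kcal/mol.
Chair I is the more stable (lower-energy) conformer, and in that chair the cyano group is axial.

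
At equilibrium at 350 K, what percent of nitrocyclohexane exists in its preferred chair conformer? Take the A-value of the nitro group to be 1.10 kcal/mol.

One chair has the nitro group axial (E = 1.10 kcal/mol) and the other has it equatorial (E = 0).
ΔG = 1.10 kcal/mol between the two chairs.
K = exp(ΔG/RT) with R = 1.987×10⁻³ kcal mol⁻¹ K⁻¹ and T = 350 K gives K ≈ 4.86.
Fraction in the lower-energy chair = K/(K+1) = 82.9%.

82.9%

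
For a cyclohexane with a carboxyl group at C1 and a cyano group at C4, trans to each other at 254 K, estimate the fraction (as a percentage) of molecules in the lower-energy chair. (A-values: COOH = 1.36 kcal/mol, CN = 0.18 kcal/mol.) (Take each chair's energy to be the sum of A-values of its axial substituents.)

C1 and C4 have opposite parity, so for the trans isomer the two substituents are e,e in one chair and a,a in the other.
Chair I (carboxyl axial, cyano axial): E = 1.54 kcal/mol; chair II (carboxyl equatorial, cyano equatorial): E = 0.00 kcal/mol.
ΔG = 1.54 kcal/mol between the two chairs.
K = exp(ΔG/RT) with R = 1.987×10⁻³ kcal mol⁻¹ K⁻¹ and T = 254 K gives K ≈ 21.1.
Fraction in the lower-energy chair = K/(K+1) = 95.5%.

95.5%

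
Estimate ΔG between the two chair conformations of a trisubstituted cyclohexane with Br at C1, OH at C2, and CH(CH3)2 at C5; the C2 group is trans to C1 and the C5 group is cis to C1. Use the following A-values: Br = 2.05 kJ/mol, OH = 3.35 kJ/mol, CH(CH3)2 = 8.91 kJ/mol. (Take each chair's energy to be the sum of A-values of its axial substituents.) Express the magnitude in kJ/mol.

Chair I (bromo axial, hydroxyl axial, isopropyl axial): E = 14.31 kJ/mol.
Chair II (bromo equatorial, hydroxyl equatorial, isopropyl equatorial): E = 0.00 kJ/mol.
ΔE = 14.31 − 0.00 = 14.31 kJ/mol; chair II is more stable.

14.31 kJ/mol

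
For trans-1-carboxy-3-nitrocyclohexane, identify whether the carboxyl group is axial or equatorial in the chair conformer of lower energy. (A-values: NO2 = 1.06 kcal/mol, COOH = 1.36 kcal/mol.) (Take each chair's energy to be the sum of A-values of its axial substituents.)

equatorial

C1 and C3 have the same parity, so for the trans isomer the two substituents are one axial and one equatorial in each chair.
Chair I (nitro axial, carboxyl equatorial): E = 1.06 kcal/mol.
Chair II (nitro equatorial, carboxyl axial): E = 1.36 kcal/mol.
Chair I is the more stable (lower-energy) conformer, and in that chair the carboxyl group is equatorial.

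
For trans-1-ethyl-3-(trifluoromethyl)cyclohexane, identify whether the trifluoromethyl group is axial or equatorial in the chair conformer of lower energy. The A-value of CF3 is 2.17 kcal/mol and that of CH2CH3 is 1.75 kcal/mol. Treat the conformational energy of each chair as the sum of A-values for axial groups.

C1 and C3 have the same parity, so for the trans isomer the two substituents are one axial and one equatorial in each chair.
Chair I (trifluoromethyl axial, ethyl equatorial): E = 2.17 kcal/mol.
Chair II (trifluoromethyl equatorial, ethyl axial): E = 1.75 kcal/mol.
Chair II is the more stable (lower-energy) conformer, and in that chair the trifluoromethyl group is equatorial.

equatorial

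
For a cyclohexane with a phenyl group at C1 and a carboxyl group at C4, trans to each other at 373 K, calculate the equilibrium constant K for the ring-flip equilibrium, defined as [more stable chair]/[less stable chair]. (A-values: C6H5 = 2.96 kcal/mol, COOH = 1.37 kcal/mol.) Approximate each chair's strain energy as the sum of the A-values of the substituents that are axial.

K ≈ 345

C1 and C4 have opposite parity, so for the trans isomer the two substituents are e,e in one chair and a,a in the other.
Chair I (phenyl axial, carboxyl axial): E = 4.33 kcal/mol; chair II (phenyl equatorial, carboxyl equatorial): E = 0.00 kcal/mol.
ΔG = 4.33 kcal/mol between the two chairs.
K = exp(ΔG/RT) with R = 1.987×10⁻³ kcal mol⁻¹ K⁻¹ and T = 373 K gives K ≈ 345.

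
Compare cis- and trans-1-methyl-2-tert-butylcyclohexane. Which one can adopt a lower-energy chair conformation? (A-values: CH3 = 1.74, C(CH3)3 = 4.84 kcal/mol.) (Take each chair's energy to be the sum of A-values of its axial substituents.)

trans

At 1,2 positions (parity opposite): cis → (a,e or e,a); trans → (e,e or a,a).
Best chair for cis: E = 1.74 kcal/mol; best chair for trans: E = 0.00 kcal/mol.
The trans isomer is lower by 1.74 kcal/mol.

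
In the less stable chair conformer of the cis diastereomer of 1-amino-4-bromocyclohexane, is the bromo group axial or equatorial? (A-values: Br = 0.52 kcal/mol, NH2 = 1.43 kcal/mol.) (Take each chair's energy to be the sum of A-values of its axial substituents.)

equatorial

C1 and C4 have opposite parity, so for the cis isomer the two substituents are one axial and one equatorial in each chair.
Chair I (bromo axial, amino equatorial): E = 0.52 kcal/mol.
Chair II (bromo equatorial, amino axial): E = 1.43 kcal/mol.
Chair II is the less stable (higher-energy) conformer, and in that chair the bromo group is equatorial.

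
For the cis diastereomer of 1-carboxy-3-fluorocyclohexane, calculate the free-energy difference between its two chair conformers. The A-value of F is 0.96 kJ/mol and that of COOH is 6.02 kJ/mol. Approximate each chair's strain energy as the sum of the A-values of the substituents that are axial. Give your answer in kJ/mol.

6.98 kJ/mol

C1 and C3 have the same parity, so for the cis isomer the two substituents are e,e in one chair and a,a in the other.
Chair I (fluoro axial, carboxyl axial): E = 6.98 kJ/mol.
Chair II (fluoro equatorial, carboxyl equatorial): E = 0.00 kJ/mol.
ΔE = 6.98 − 0.00 = 6.98 kJ/mol; chair II is more stable.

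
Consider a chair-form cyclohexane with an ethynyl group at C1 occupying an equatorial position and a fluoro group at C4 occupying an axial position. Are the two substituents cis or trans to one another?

C1 and C4 have opposite parity, so their axial bonds point in opposite directions.
With opposite-parity carbons, two substituents on the same face are one axial and one equatorial; opposite faces give both axial or both equatorial.
Here the groups are equatorial/axial → same face → cis.

cis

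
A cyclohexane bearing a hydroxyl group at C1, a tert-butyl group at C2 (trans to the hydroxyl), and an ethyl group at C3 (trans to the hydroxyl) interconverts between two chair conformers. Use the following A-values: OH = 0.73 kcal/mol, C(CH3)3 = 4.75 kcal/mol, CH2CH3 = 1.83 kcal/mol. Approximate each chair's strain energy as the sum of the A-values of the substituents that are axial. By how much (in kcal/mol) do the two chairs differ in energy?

Chair I (hydroxyl axial, tert-butyl axial, ethyl equatorial): E = 5.48 kcal/mol.
Chair II (hydroxyl equatorial, tert-butyl equatorial, ethyl axial): E = 1.83 kcal/mol.
ΔE = 5.48 − 1.83 = 3.65 kcal/mol; chair II is more stable.

3.65 kcal/mol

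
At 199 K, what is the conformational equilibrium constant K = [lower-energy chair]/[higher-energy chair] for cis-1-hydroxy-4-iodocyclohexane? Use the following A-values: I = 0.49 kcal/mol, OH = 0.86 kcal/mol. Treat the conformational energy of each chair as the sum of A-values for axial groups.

K ≈ 2.55

C1 and C4 have opposite parity, so for the cis isomer the two substituents are one axial and one equatorial in each chair.
Chair I (iodo axial, hydroxyl equatorial): E = 0.49 kcal/mol; chair II (iodo equatorial, hydroxyl axial): E = 0.86 kcal/mol.
ΔG = 0.37 kcal/mol between the two chairs.
K = exp(ΔG/RT) with R = 1.987×10⁻³ kcal mol⁻¹ K⁻¹ and T = 199 K gives K ≈ 2.55.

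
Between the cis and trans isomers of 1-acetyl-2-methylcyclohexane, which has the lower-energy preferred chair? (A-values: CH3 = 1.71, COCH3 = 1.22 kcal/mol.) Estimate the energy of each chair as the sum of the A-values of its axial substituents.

At 1,2 positions (parity opposite): cis → (a,e or e,a); trans → (e,e or a,a).
Best chair for cis: E = 1.22 kcal/mol; best chair for trans: E = 0.00 kcal/mol.
The trans isomer is lower by 1.22 kcal/mol.

trans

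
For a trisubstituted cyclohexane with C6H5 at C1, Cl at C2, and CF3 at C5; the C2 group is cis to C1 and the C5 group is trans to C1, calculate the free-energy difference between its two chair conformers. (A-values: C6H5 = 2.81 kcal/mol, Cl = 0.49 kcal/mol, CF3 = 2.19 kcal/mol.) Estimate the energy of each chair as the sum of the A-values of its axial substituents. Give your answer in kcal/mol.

Chair I (phenyl axial, chloro equatorial, trifluoromethyl equatorial): E = 2.81 kcal/mol.
Chair II (phenyl equatorial, chloro axial, trifluoromethyl axial): E = 2.68 kcal/mol.
ΔE = 2.81 − 2.68 = 0.13 kcal/mol; chair II is more stable.

0.13 kcal/mol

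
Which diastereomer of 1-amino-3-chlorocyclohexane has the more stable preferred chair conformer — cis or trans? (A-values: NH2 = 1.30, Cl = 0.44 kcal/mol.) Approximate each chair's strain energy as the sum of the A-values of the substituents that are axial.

At 1,3 positions (parity same): cis → (e,e or a,a); trans → (a,e or e,a).
Best chair for cis: E = 0.00 kcal/mol; best chair for trans: E = 0.44 kcal/mol.
The cis isomer is lower by 0.44 kcal/mol.

cis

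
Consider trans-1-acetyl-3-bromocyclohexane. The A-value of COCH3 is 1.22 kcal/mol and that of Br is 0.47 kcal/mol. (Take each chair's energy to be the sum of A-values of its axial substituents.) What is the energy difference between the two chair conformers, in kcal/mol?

C1 and C3 have the same parity, so for the trans isomer the two substituents are one axial and one equatorial in each chair.
Chair I (acetyl axial, bromo equatorial): E = 1.22 kcal/mol.
Chair II (acetyl equatorial, bromo axial): E = 0.47 kcal/mol.
ΔE = 1.22 − 0.47 = 0.75 kcal/mol; chair II is more stable.

0.75 kcal/mol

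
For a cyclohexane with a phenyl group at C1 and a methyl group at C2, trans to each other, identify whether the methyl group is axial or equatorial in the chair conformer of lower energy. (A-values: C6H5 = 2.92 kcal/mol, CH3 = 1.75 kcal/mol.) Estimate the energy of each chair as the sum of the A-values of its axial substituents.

equatorial

C1 and C2 have opposite parity, so for the trans isomer the two substituents are e,e in one chair and a,a in the other.
Chair I (phenyl axial, methyl axial): E = 4.67 kcal/mol.
Chair II (phenyl equatorial, methyl equatorial): E = 0.00 kcal/mol.
Chair II is the more stable (lower-energy) conformer, and in that chair the methyl group is equatorial.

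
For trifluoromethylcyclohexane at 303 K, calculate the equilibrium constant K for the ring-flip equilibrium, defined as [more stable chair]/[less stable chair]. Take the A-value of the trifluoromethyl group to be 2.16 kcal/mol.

K ≈ 36.1

One chair has the trifluoromethyl group axial (E = 2.16 kcal/mol) and the other has it equatorial (E = 0).
ΔG = 2.16 kcal/mol between the two chairs.
K = exp(ΔG/RT) with R = 1.987×10⁻³ kcal mol⁻¹ K⁻¹ and T = 303 K gives K ≈ 36.1.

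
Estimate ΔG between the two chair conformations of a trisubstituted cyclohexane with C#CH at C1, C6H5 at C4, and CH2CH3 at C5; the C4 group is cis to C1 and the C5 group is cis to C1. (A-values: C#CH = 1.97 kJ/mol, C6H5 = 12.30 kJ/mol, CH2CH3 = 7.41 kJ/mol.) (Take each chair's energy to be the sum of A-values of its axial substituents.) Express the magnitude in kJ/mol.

Chair I (ethynyl axial, phenyl equatorial, ethyl axial): E = 9.38 kJ/mol.
Chair II (ethynyl equatorial, phenyl axial, ethyl equatorial): E = 12.30 kJ/mol.
ΔE = 12.30 − 9.38 = 2.92 kJ/mol; chair I is more stable.

2.92 kJ/mol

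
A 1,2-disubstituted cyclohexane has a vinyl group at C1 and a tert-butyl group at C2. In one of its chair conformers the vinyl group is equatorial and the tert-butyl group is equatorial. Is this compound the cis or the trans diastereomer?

trans

C1 and C2 have opposite parity, so their axial bonds point in opposite directions.
With opposite-parity carbons, two substituents on the same face are one axial and one equatorial; opposite faces give both axial or both equatorial.
Here the groups are equatorial/equatorial → opposite face → trans.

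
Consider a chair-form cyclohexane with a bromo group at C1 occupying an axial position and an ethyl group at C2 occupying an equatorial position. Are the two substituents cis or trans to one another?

C1 and C2 have opposite parity, so their axial bonds point in opposite directions.
With opposite-parity carbons, two substituents on the same face are one axial and one equatorial; opposite faces give both axial or both equatorial.
Here the groups are axial/equatorial → same face → cis.

cis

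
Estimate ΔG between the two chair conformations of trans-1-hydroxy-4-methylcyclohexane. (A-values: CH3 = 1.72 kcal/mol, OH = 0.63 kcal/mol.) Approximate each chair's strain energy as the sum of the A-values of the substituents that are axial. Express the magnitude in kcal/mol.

C1 and C4 have opposite parity, so for the trans isomer the two substituents are e,e in one chair and a,a in the other.
Chair I (methyl axial, hydroxyl axial): E = 2.35 kcal/mol.
Chair II (methyl equatorial, hydroxyl equatorial): E = 0.00 kcal/mol.
ΔE = 2.35 − 0.00 = 2.35 kcal/mol; chair II is more stable.

2.35 kcal/mol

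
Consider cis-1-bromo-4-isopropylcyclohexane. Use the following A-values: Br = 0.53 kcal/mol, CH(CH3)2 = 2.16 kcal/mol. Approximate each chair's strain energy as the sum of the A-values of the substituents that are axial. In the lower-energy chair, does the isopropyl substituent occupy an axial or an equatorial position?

C1 and C4 have opposite parity, so for the cis isomer the two substituents are one axial and one equatorial in each chair.
Chair I (bromo axial, isopropyl equatorial): E = 0.53 kcal/mol.
Chair II (bromo equatorial, isopropyl axial): E = 2.16 kcal/mol.
Chair I is the more stable (lower-energy) conformer, and in that chair the isopropyl group is equatorial.

equatorial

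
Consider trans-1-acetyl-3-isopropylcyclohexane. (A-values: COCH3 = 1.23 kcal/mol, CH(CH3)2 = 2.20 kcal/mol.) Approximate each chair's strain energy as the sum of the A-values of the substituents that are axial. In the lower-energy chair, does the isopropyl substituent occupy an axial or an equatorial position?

equatorial

C1 and C3 have the same parity, so for the trans isomer the two substituents are one axial and one equatorial in each chair.
Chair I (acetyl axial, isopropyl equatorial): E = 1.23 kcal/mol.
Chair II (acetyl equatorial, isopropyl axial): E = 2.20 kcal/mol.
Chair I is the more stable (lower-energy) conformer, and in that chair the isopropyl group is equatorial.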